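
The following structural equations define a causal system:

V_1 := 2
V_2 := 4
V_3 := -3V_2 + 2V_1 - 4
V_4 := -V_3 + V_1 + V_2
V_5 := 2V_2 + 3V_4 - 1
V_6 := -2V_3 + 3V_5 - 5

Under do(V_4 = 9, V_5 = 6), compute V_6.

37

The joint intervention fixes V_4 = 9, V_5 = 6, removing each variable's own equation.
V_3 = -3V_2 + 2V_1 - 4  [with V_2=4, V_1=2]  = -12
V_6 = -2V_3 + 3V_5 - 5  [with V_3=-12, V_5=6]  = 37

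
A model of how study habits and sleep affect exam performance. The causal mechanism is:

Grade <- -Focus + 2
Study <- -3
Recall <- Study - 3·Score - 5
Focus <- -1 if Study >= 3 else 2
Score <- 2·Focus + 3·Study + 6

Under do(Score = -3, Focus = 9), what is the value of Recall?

The joint intervention fixes Score = -3, Focus = 9, removing each variable's own equation.
Recall = Study - 3·Score - 5  [with Study=-3, Score=-3]  = 1

1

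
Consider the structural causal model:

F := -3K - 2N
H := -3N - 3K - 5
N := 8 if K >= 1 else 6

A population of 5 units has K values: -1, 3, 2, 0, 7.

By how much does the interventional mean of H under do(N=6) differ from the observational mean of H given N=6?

-8.1

do(N=6) breaks N's dependence on K. With N=6 fixed, H across the units is -20, -32, -29, -23, -44, mean -29.6.
Conditioning on N=6 selects the 2 unit(s) with K ∈ {-1, 0}. Their H values: -20, -23. Mean = -21.5.
Difference = -29.6 − (-21.5) = -8.1.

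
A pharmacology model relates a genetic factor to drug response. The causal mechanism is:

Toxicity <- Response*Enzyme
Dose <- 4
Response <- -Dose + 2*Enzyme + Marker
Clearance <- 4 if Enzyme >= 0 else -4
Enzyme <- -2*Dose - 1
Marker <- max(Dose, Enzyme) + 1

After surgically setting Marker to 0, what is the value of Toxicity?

do(Marker=0) replaces the equation Marker <- max(Dose, Enzyme) + 1 with the constant Marker = 0.
Enzyme = -2*Dose - 1  [with Dose=4]  = -9
Response = -Dose + 2*Enzyme + Marker  [with Dose=4, Enzyme=-9, Marker=0]  = -22
Toxicity = Response*Enzyme  [with Response=-22, Enzyme=-9]  = 198

198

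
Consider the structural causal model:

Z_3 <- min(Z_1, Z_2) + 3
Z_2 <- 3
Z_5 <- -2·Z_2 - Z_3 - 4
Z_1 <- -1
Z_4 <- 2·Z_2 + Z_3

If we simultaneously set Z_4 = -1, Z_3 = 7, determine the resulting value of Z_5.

The joint intervention fixes Z_4 = -1, Z_3 = 7, removing each variable's own equation.
Z_5 = -2·Z_2 - Z_3 - 4  [with Z_2=3, Z_3=7]  = -17

-17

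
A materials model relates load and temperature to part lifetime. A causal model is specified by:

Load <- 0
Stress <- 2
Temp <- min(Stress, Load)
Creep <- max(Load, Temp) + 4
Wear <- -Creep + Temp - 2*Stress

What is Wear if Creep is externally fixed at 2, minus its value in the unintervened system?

2

Intervening sets Creep = 2 and removes its equation (Creep <- max(Load, Temp) + 4).
Temp = min(Stress, Load)  [with Stress=2, Load=0]  = 0
Wear = -Creep + Temp - 2*Stress  [with Creep=2, Temp=0, Stress=2]  = -6
Without intervention: Temp = min(Stress, Load)  [with Stress=2, Load=0]  = 0; Creep = max(Load, Temp) + 4  [with Load=0, Temp=0]  = 4; Wear = -Creep + Temp - 2*Stress  [with Creep=4, Temp=0, Stress=2]  = -8.
Change = -6 − (-8) = 2.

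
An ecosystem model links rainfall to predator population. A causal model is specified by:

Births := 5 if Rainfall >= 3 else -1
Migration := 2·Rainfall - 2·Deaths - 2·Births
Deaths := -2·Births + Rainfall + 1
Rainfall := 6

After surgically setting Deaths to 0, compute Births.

Under do(Deaths=0), the mechanism Deaths := -2·Births + Rainfall + 1 is discarded; Deaths is fixed at 0.
Since Births is not a descendant of the intervened variable, it is unaffected.
Births = 5 if Rainfall >= 3 else -1  [with Rainfall=6]  = 5

5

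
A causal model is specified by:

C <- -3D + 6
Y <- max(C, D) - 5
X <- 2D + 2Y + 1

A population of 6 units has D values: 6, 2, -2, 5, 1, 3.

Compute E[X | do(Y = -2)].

Under do(Y=-2), Y's equation is replaced by Y=-2 for every unit. Per-unit X: 9, 1, -7, 7, -1, 3. Mean = 2.

2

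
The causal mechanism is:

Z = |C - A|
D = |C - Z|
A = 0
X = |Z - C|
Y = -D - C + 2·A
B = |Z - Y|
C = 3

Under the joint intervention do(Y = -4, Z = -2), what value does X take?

The joint intervention fixes Y = -4, Z = -2, removing each variable's own equation.
X = |Z - C|  [with Z=-2, C=3]  = 5

5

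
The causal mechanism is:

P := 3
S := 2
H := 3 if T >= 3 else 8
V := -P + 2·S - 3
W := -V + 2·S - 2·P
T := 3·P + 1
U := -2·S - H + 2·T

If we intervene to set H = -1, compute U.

The intervention breaks the incoming arrows to H: H := 3 if T >= 3 else 8 no longer applies, and H = -1.
T = 3·P + 1  [with P=3]  = 10
U = -2·S - H + 2·T  [with S=2, H=-1, T=10]  = 17

17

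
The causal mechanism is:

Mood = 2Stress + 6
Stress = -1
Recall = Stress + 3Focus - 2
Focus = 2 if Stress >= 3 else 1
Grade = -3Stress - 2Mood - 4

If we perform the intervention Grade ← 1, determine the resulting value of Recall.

0

The intervention breaks the incoming arrows to Grade: Grade = -3Stress - 2Mood - 4 no longer applies, and Grade = 1.
Since Recall is not a descendant of the intervened variable, it is unaffected.
Focus = 2 if Stress >= 3 else 1  [with Stress=-1]  = 1
Recall = Stress + 3Focus - 2  [with Stress=-1, Focus=1]  = 0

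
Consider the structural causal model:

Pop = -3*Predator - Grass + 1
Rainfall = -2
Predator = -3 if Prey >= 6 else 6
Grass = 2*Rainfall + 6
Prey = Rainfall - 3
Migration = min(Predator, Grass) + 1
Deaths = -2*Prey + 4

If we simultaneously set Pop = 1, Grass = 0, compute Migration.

Under do(Pop = 1, Grass = 0), each intervened variable's structural equation is replaced by its fixed value.
Prey = Rainfall - 3  [with Rainfall=-2]  = -5
Predator = -3 if Prey >= 6 else 6  [with Prey=-5]  = 6
Migration = min(Predator, Grass) + 1  [with Predator=6, Grass=0]  = 1

1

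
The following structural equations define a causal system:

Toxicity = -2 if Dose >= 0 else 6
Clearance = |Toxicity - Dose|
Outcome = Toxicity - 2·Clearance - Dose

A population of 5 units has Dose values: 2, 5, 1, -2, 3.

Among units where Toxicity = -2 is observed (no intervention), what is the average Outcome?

Observing Toxicity=-2 restricts to units where Toxicity's equation naturally yields -2: Dose ∈ {2, 5, 1, 3}. In that subpopulation Outcome = -12, -21, -9, -15, mean -14.25.

-14.25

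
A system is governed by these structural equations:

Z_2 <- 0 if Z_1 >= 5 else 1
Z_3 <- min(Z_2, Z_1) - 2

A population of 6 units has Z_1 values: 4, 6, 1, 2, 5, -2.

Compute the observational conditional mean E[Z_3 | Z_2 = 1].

Observing Z_2=1 restricts to units where Z_2's equation naturally yields 1: Z_1 ∈ {4, 1, 2, -2}. In that subpopulation Z_3 = -1, -1, -1, -4, mean -1.75.

-1.75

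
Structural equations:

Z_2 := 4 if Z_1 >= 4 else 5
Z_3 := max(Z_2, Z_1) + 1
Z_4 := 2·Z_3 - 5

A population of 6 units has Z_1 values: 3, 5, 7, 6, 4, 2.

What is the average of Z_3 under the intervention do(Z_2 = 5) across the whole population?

6.5

Every unit gets Z_2=5 under the intervention. Z_3 values become 6, 6, 8, 7, 6, 6; E[Z_3|do(Z_2=5)] = 6.5.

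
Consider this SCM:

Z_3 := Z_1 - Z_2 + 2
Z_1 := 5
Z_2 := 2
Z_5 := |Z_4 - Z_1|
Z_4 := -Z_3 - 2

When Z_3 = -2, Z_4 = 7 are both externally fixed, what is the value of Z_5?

Setting Z_3 = -2, Z_4 = 7 by intervention discards those variables' equations.
Z_5 = |Z_4 - Z_1|  [with Z_4=7, Z_1=5]  = 2

2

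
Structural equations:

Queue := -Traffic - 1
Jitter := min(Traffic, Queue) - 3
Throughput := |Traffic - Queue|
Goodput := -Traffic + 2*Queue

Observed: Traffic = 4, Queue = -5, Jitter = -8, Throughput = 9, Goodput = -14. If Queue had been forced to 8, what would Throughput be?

Under do(Queue=8), the mechanism Queue := -Traffic - 1 is discarded; Queue is fixed at 8.
Throughput = |Traffic - Queue|  [with Traffic=4, Queue=8]  = 4

4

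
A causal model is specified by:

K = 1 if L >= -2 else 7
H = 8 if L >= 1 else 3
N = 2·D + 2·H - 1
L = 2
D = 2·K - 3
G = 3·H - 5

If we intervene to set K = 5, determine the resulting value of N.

The intervention breaks the incoming arrows to K: K = 1 if L >= -2 else 7 no longer applies, and K = 5.
H = 8 if L >= 1 else 3  [with L=2]  = 8
D = 2·K - 3  [with K=5]  = 7
N = 2·D + 2·H - 1  [with D=7, H=8]  = 29

29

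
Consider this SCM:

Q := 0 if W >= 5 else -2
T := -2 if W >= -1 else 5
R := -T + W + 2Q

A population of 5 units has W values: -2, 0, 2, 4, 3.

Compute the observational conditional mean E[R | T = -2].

0.25

E[R|T=-2] averages over only the 4 units with T=-2 (W = 0, 2, 4, 3): R = -2, 0, 2, 1, mean 0.25.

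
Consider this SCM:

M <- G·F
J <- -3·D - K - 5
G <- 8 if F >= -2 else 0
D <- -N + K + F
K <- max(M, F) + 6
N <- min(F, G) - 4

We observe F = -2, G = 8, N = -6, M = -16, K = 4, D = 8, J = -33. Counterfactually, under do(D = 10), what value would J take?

-39

Intervening sets D = 10 and removes its equation (D <- -N + K + F).
G = 8 if F >= -2 else 0  [with F=-2]  = 8
M = G·F  [with G=8, F=-2]  = -16
K = max(M, F) + 6  [with M=-16, F=-2]  = 4
J = -3·D - K - 5  [with D=10, K=4]  = -39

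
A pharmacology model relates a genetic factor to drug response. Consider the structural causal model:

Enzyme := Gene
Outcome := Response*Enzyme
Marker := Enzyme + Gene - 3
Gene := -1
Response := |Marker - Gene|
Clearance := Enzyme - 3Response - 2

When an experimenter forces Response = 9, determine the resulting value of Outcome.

Under do(Response=9), the mechanism Response := |Marker - Gene| is discarded; Response is fixed at 9.
Enzyme = Gene  [with Gene=-1]  = -1
Outcome = Response*Enzyme  [with Response=9, Enzyme=-1]  = -9

-9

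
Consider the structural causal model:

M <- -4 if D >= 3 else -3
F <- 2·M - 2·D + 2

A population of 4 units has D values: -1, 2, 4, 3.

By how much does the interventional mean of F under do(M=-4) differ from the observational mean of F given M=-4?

Under do(M=-4), M's equation is replaced by M=-4 for every unit. Per-unit F: -4, -10, -14, -12. Mean = -10.
Observing M=-4 restricts to units where M's equation naturally yields -4: D ∈ {4, 3}. In that subpopulation F = -14, -12, mean -13.
Difference = -10 − (-13) = 3.

3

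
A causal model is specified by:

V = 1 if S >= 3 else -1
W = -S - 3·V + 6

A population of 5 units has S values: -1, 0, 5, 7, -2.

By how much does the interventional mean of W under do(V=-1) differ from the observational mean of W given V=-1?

-2.8

Under do(V=-1), V's equation is replaced by V=-1 for every unit. Per-unit W: 10, 9, 4, 2, 11. Mean = 7.2.
Observing V=-1 restricts to units where V's equation naturally yields -1: S ∈ {-1, 0, -2}. In that subpopulation W = 10, 9, 11, mean 10.
Difference = 7.2 − 10 = -2.8.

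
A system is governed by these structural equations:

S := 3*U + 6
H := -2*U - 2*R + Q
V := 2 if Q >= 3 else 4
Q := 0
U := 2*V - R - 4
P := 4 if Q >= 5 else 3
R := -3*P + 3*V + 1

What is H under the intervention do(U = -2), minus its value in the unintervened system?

4

The intervention breaks the incoming arrows to U: U := 2*V - R - 4 no longer applies, and U = -2.
P = 4 if Q >= 5 else 3  [with Q=0]  = 3
V = 2 if Q >= 3 else 4  [with Q=0]  = 4
R = -3*P + 3*V + 1  [with P=3, V=4]  = 4
H = -2*U - 2*R + Q  [with U=-2, R=4, Q=0]  = -4
Without intervention: P = 4 if Q >= 5 else 3  [with Q=0]  = 3; V = 2 if Q >= 3 else 4  [with Q=0]  = 4; R = -3*P + 3*V + 1  [with P=3, V=4]  = 4; U = 2*V - R - 4  [with V=4, R=4]  = 0; H = -2*U - 2*R + Q  [with U=0, R=4, Q=0]  = -8.
Change = -4 − (-8) = 4.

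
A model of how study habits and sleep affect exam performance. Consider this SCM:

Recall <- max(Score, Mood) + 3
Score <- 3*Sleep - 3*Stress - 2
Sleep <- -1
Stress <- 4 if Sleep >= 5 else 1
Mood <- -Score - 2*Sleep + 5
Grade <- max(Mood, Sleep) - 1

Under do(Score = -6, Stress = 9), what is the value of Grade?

Setting Score = -6, Stress = 9 by intervention discards those variables' equations.
Mood = -Score - 2*Sleep + 5  [with Score=-6, Sleep=-1]  = 13
Grade = max(Mood, Sleep) - 1  [with Mood=13, Sleep=-1]  = 12

12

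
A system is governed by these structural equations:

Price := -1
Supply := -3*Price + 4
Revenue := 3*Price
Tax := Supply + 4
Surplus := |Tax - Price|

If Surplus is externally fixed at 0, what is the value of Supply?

7

Under do(Surplus=0), the mechanism Surplus := |Tax - Price| is discarded; Surplus is fixed at 0.
No directed path runs from Surplus to Supply, so Supply keeps its natural value.
Supply = -3*Price + 4  [with Price=-1]  = 7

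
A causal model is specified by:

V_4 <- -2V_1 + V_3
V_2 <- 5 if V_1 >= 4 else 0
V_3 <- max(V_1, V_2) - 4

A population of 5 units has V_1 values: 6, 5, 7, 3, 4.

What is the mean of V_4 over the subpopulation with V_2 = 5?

-9.25

Observing V_2=5 restricts to units where V_2's equation naturally yields 5: V_1 ∈ {6, 5, 7, 4}. In that subpopulation V_4 = -10, -9, -11, -7, mean -9.25.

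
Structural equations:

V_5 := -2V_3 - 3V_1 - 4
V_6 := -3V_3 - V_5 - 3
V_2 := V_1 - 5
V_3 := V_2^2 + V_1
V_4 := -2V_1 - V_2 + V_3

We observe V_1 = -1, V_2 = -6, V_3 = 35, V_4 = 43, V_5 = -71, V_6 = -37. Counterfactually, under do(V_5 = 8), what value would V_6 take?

The intervention breaks the incoming arrows to V_5: V_5 := -2V_3 - 3V_1 - 4 no longer applies, and V_5 = 8.
V_2 = V_1 - 5  [with V_1=-1]  = -6
V_3 = V_2^2 + V_1  [with V_2=-6, V_1=-1]  = 35
V_6 = -3V_3 - V_5 - 3  [with V_3=35, V_5=8]  = -116

-116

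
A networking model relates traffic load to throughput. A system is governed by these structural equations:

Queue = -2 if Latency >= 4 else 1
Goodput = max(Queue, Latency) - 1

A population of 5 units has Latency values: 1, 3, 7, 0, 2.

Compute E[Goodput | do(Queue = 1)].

Every unit gets Queue=1 under the intervention. Goodput values become 0, 2, 6, 0, 1; E[Goodput|do(Queue=1)] = 1.8.

1.8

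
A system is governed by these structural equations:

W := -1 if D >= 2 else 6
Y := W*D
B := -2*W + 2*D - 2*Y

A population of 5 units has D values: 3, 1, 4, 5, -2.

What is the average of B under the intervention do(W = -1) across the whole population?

Every unit gets W=-1 under the intervention. B values become 14, 6, 18, 22, -6; E[B|do(W=-1)] = 10.8.

10.8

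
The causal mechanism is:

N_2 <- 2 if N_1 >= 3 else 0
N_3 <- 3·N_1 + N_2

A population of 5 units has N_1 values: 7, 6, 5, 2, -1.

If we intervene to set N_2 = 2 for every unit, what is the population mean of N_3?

13.4

The intervention sets N_2=2 in all 5 units regardless of N_1. Recomputing N_3 per unit gives 23, 20, 17, 8, -1; average 13.4.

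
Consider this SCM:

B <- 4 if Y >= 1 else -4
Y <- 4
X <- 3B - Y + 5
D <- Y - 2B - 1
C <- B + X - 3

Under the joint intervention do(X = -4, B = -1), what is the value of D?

5

The joint intervention fixes X = -4, B = -1, removing each variable's own equation.
D = Y - 2B - 1  [with Y=4, B=-1]  = 5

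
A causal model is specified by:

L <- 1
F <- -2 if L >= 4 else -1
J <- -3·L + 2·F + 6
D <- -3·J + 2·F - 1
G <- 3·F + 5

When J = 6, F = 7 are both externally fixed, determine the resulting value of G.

26

Setting J = 6, F = 7 by intervention discards those variables' equations.
G = 3·F + 5  [with F=7]  = 26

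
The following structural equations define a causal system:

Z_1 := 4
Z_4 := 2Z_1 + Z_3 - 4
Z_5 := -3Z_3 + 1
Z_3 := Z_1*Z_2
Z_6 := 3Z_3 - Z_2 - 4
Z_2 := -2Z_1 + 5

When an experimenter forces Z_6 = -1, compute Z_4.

-8

do(Z_6=-1) replaces the equation Z_6 := 3Z_3 - Z_2 - 4 with the constant Z_6 = -1.
No directed path runs from Z_6 to Z_4, so Z_4 keeps its natural value.
Z_2 = -2Z_1 + 5  [with Z_1=4]  = -3
Z_3 = Z_1*Z_2  [with Z_1=4, Z_2=-3]  = -12
Z_4 = 2Z_1 + Z_3 - 4  [with Z_1=4, Z_3=-12]  = -8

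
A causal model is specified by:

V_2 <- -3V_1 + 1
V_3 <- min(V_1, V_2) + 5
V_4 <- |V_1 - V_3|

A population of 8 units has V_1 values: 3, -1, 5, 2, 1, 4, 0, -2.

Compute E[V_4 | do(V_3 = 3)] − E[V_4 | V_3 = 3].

-1.25

Every unit gets V_3=3 under the intervention. V_4 values become 0, 4, 2, 1, 2, 1, 3, 5; E[V_4|do(V_3=3)] = 2.25.
E[V_4|V_3=3] averages over only the 2 units with V_3=3 (V_1 = 1, -2): V_4 = 2, 5, mean 3.5.
Difference = 2.25 − 3.5 = -1.25.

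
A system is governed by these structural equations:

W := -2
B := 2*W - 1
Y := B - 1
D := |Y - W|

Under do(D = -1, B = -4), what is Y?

Setting D = -1, B = -4 by intervention discards those variables' equations.
Y = B - 1  [with B=-4]  = -5

-5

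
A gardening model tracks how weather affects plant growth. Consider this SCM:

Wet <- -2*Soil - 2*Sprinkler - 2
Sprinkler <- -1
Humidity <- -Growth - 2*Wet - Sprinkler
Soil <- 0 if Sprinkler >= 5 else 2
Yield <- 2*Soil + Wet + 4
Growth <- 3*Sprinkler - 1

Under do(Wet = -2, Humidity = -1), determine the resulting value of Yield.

6

Setting Wet = -2, Humidity = -1 by intervention discards those variables' equations.
Soil = 0 if Sprinkler >= 5 else 2  [with Sprinkler=-1]  = 2
Yield = 2*Soil + Wet + 4  [with Soil=2, Wet=-2]  = 6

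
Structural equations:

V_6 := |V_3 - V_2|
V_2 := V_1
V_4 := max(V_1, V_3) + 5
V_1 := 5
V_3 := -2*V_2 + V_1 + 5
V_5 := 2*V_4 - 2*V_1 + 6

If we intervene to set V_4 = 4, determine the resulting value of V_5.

4

Intervening sets V_4 = 4 and removes its equation (V_4 := max(V_1, V_3) + 5).
V_5 = 2*V_4 - 2*V_1 + 6  [with V_4=4, V_1=5]  = 4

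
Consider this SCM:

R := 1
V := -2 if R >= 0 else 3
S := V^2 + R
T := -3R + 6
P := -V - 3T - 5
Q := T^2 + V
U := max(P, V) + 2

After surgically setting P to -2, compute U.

0

Under do(P=-2), the mechanism P := -V - 3T - 5 is discarded; P is fixed at -2.
V = -2 if R >= 0 else 3  [with R=1]  = -2
U = max(P, V) + 2  [with P=-2, V=-2]  = 0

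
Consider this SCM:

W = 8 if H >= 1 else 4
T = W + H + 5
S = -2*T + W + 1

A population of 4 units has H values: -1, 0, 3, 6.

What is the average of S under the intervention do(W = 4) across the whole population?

Under do(W=4), W's equation is replaced by W=4 for every unit. Per-unit S: -11, -13, -19, -25. Mean = -17.

-17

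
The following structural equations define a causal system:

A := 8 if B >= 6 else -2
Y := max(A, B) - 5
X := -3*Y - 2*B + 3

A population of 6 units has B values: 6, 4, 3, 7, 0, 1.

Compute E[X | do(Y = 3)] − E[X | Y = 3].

Under do(Y=3), Y's equation is replaced by Y=3 for every unit. Per-unit X: -18, -14, -12, -20, -6, -8. Mean = -13.
Observing Y=3 restricts to units where Y's equation naturally yields 3: B ∈ {6, 7}. In that subpopulation X = -18, -20, mean -19.
Difference = -13 − (-19) = 6.

6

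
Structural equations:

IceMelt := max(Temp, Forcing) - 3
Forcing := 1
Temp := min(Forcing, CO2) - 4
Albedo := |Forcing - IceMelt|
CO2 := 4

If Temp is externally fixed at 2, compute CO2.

Under do(Temp=2), the mechanism Temp := min(Forcing, CO2) - 4 is discarded; Temp is fixed at 2.
CO2 is not downstream of the intervention, so its value is determined by the original equations.

4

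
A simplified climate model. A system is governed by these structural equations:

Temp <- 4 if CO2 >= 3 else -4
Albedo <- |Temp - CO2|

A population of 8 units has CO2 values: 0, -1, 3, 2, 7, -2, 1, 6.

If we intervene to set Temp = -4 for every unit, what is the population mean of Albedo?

The intervention sets Temp=-4 in all 8 units regardless of CO2. Recomputing Albedo per unit gives 4, 3, 7, 6, 11, 2, 5, 10; average 6.

6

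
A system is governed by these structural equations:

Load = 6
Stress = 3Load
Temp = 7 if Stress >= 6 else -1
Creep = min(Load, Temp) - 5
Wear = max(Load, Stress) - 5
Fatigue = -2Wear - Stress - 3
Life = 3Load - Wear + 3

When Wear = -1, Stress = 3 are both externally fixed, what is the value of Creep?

-6

Setting Wear = -1, Stress = 3 by intervention discards those variables' equations.
Temp = 7 if Stress >= 6 else -1  [with Stress=3]  = -1
Creep = min(Load, Temp) - 5  [with Load=6, Temp=-1]  = -6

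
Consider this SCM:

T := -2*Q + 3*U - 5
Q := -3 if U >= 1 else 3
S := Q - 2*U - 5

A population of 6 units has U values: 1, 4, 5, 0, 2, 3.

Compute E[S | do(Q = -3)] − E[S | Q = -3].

1

Under do(Q=-3), Q's equation is replaced by Q=-3 for every unit. Per-unit S: -10, -16, -18, -8, -12, -14. Mean = -13.
Conditioning on Q=-3 selects the 5 unit(s) with U ∈ {1, 4, 5, 2, 3}. Their S values: -10, -16, -18, -12, -14. Mean = -14.
Difference = -13 − (-14) = 1.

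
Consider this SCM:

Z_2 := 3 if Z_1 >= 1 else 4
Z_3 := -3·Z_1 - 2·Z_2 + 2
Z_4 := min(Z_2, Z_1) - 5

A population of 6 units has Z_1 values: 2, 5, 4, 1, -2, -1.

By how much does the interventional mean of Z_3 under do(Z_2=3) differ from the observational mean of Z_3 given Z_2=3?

4.5

The intervention sets Z_2=3 in all 6 units regardless of Z_1. Recomputing Z_3 per unit gives -10, -19, -16, -7, 2, -1; average -8.5.
E[Z_3|Z_2=3] averages over only the 4 units with Z_2=3 (Z_1 = 2, 5, 4, 1): Z_3 = -10, -19, -16, -7, mean -13.
Difference = -8.5 − (-13) = 4.5.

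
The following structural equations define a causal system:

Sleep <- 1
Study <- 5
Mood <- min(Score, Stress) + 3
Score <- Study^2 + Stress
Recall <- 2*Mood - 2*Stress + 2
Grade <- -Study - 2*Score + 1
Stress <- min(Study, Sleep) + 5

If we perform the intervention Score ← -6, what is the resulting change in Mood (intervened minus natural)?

Intervening sets Score = -6 and removes its equation (Score <- Study^2 + Stress).
Stress = min(Study, Sleep) + 5  [with Study=5, Sleep=1]  = 6
Mood = min(Score, Stress) + 3  [with Score=-6, Stress=6]  = -3
Without intervention: Stress = min(Study, Sleep) + 5  [with Study=5, Sleep=1]  = 6; Score = Study^2 + Stress  [with Study=5, Stress=6]  = 31; Mood = min(Score, Stress) + 3  [with Score=31, Stress=6]  = 9.
Change = -3 − 9 = -12.

-12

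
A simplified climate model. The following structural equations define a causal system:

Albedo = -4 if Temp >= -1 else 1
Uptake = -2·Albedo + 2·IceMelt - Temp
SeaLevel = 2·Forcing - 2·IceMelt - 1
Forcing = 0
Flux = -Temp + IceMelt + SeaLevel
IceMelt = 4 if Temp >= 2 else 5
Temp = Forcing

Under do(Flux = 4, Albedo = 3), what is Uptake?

Under do(Flux = 4, Albedo = 3), each intervened variable's structural equation is replaced by its fixed value.
Temp = Forcing  [with Forcing=0]  = 0
IceMelt = 4 if Temp >= 2 else 5  [with Temp=0]  = 5
Uptake = -2·Albedo + 2·IceMelt - Temp  [with Albedo=3, IceMelt=5, Temp=0]  = 4

4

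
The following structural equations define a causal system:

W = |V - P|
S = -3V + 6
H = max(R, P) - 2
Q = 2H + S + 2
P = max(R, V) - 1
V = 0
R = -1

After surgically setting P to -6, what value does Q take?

2

The intervention breaks the incoming arrows to P: P = max(R, V) - 1 no longer applies, and P = -6.
H = max(R, P) - 2  [with R=-1, P=-6]  = -3
S = -3V + 6  [with V=0]  = 6
Q = 2H + S + 2  [with H=-3, S=6]  = 2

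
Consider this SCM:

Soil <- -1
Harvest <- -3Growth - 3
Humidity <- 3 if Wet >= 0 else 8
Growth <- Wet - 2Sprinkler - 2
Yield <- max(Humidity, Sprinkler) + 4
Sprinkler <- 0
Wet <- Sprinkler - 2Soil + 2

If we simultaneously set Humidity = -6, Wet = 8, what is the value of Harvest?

The joint intervention fixes Humidity = -6, Wet = 8, removing each variable's own equation.
Growth = Wet - 2Sprinkler - 2  [with Wet=8, Sprinkler=0]  = 6
Harvest = -3Growth - 3  [with Growth=6]  = -21

-21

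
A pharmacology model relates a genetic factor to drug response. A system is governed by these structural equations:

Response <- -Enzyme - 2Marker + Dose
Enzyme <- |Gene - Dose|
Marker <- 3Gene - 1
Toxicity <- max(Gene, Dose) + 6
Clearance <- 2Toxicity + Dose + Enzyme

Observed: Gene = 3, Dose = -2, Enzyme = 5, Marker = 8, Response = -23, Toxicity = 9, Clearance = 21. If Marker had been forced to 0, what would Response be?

Intervening sets Marker = 0 and removes its equation (Marker <- 3Gene - 1).
Enzyme = |Gene - Dose|  [with Gene=3, Dose=-2]  = 5
Response = -Enzyme - 2Marker + Dose  [with Enzyme=5, Marker=0, Dose=-2]  = -7

-7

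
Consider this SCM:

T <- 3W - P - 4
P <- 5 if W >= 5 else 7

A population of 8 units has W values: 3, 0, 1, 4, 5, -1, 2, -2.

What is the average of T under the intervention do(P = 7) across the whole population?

The intervention sets P=7 in all 8 units regardless of W. Recomputing T per unit gives -2, -11, -8, 1, 4, -14, -5, -17; average -6.5.

-6.5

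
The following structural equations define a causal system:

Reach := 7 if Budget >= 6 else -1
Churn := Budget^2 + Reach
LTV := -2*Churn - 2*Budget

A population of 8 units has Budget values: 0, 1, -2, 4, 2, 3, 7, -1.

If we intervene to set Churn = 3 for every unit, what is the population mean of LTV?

-9.5

do(Churn=3) breaks Churn's dependence on Budget. With Churn=3 fixed, LTV across the units is -6, -8, -2, -14, -10, -12, -20, -4, mean -9.5.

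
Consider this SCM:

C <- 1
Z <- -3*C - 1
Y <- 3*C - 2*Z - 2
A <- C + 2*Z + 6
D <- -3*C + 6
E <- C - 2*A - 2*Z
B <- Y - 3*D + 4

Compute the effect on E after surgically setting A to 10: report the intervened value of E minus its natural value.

-22

Under do(A=10), the mechanism A <- C + 2*Z + 6 is discarded; A is fixed at 10.
Z = -3*C - 1  [with C=1]  = -4
E = C - 2*A - 2*Z  [with C=1, A=10, Z=-4]  = -11
Without intervention: Z = -3*C - 1  [with C=1]  = -4; A = C + 2*Z + 6  [with C=1, Z=-4]  = -1; E = C - 2*A - 2*Z  [with C=1, A=-1, Z=-4]  = 11.
Change = -11 − 11 = -22.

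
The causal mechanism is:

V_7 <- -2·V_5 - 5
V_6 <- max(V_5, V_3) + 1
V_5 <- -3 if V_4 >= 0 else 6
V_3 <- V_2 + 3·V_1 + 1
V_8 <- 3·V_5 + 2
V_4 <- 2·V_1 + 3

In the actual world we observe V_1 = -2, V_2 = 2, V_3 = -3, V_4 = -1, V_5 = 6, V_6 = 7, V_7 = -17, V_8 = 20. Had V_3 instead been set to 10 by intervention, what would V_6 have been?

11

The intervention breaks the incoming arrows to V_3: V_3 <- V_2 + 3·V_1 + 1 no longer applies, and V_3 = 10.
V_4 = 2·V_1 + 3  [with V_1=-2]  = -1
V_5 = -3 if V_4 >= 0 else 6  [with V_4=-1]  = 6
V_6 = max(V_5, V_3) + 1  [with V_5=6, V_3=10]  = 11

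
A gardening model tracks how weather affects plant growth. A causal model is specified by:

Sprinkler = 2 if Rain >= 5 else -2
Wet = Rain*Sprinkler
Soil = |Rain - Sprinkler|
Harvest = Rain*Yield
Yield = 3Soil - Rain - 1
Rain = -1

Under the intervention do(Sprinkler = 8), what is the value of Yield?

do(Sprinkler=8) replaces the equation Sprinkler = 2 if Rain >= 5 else -2 with the constant Sprinkler = 8.
Soil = |Rain - Sprinkler|  [with Rain=-1, Sprinkler=8]  = 9
Yield = 3Soil - Rain - 1  [with Soil=9, Rain=-1]  = 27

27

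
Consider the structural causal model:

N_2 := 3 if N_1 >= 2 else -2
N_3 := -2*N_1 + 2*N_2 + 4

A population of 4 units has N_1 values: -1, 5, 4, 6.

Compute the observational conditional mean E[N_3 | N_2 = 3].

0

Conditioning on N_2=3 selects the 3 unit(s) with N_1 ∈ {5, 4, 6}. Their N_3 values: 0, 2, -2. Mean = 0.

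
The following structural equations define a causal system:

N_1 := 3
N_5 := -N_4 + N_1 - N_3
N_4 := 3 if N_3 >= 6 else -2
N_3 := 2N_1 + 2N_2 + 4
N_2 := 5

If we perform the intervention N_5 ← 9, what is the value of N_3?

do(N_5=9) replaces the equation N_5 := -N_4 + N_1 - N_3 with the constant N_5 = 9.
N_3 is not downstream of the intervention, so its value is determined by the original equations.
N_3 = 2N_1 + 2N_2 + 4  [with N_1=3, N_2=5]  = 20

20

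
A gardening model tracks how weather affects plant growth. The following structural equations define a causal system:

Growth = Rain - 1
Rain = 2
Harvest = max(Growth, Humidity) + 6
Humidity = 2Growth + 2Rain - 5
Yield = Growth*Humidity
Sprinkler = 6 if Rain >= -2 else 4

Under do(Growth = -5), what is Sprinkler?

6

Under do(Growth=-5), the mechanism Growth = Rain - 1 is discarded; Growth is fixed at -5.
Since Sprinkler is not a descendant of the intervened variable, it is unaffected.
Sprinkler = 6 if Rain >= -2 else 4  [with Rain=2]  = 6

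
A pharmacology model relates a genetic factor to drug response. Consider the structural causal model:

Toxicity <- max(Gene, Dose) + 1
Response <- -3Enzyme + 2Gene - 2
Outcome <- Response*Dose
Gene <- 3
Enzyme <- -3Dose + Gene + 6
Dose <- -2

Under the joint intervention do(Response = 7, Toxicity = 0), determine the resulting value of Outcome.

The joint intervention fixes Response = 7, Toxicity = 0, removing each variable's own equation.
Outcome = Response*Dose  [with Response=7, Dose=-2]  = -14

-14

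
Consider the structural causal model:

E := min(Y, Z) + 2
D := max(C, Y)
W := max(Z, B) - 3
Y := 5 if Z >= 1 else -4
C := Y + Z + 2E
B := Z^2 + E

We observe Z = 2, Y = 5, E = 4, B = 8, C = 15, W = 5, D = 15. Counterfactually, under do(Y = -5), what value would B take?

Under do(Y=-5), the mechanism Y := 5 if Z >= 1 else -4 is discarded; Y is fixed at -5.
E = min(Y, Z) + 2  [with Y=-5, Z=2]  = -3
B = Z^2 + E  [with Z=2, E=-3]  = 1

1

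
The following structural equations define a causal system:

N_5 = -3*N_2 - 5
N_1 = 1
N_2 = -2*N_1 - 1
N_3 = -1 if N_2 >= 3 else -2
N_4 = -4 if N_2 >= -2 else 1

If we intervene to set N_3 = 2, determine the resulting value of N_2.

Under do(N_3=2), the mechanism N_3 = -1 if N_2 >= 3 else -2 is discarded; N_3 is fixed at 2.
Since N_2 is not a descendant of the intervened variable, it is unaffected.
N_2 = -2*N_1 - 1  [with N_1=1]  = -3

-3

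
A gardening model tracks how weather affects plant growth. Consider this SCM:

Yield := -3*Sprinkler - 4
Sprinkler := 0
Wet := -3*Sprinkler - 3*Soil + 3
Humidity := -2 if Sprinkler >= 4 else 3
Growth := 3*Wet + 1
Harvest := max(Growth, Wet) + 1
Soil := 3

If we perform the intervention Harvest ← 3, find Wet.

Intervening sets Harvest = 3 and removes its equation (Harvest := max(Growth, Wet) + 1).
Wet is not downstream of the intervention, so its value is determined by the original equations.
Wet = -3*Sprinkler - 3*Soil + 3  [with Sprinkler=0, Soil=3]  = -6

-6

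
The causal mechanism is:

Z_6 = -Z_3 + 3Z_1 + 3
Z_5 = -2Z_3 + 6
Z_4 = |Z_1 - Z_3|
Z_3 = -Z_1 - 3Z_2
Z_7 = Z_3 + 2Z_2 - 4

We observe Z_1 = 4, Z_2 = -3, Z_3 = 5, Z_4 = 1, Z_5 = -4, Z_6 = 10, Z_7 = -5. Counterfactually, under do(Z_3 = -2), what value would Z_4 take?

The intervention breaks the incoming arrows to Z_3: Z_3 = -Z_1 - 3Z_2 no longer applies, and Z_3 = -2.
Z_4 = |Z_1 - Z_3|  [with Z_1=4, Z_3=-2]  = 6

6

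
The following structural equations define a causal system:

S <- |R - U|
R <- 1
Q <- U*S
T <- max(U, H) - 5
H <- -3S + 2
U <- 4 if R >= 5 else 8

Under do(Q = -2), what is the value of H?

do(Q=-2) replaces the equation Q <- U*S with the constant Q = -2.
No directed path runs from Q to H, so H keeps its natural value.
U = 4 if R >= 5 else 8  [with R=1]  = 8
S = |R - U|  [with R=1, U=8]  = 7
H = -3S + 2  [with S=7]  = -19

-19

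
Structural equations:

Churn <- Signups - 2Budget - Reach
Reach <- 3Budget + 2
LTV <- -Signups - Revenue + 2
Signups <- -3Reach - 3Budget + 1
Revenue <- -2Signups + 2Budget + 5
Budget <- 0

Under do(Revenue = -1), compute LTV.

8

The intervention breaks the incoming arrows to Revenue: Revenue <- -2Signups + 2Budget + 5 no longer applies, and Revenue = -1.
Reach = 3Budget + 2  [with Budget=0]  = 2
Signups = -3Reach - 3Budget + 1  [with Reach=2, Budget=0]  = -5
LTV = -Signups - Revenue + 2  [with Signups=-5, Revenue=-1]  = 8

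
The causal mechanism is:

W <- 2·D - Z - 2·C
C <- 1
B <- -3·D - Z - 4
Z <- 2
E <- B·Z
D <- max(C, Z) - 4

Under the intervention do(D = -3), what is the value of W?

The intervention breaks the incoming arrows to D: D <- max(C, Z) - 4 no longer applies, and D = -3.
W = 2·D - Z - 2·C  [with D=-3, Z=2, C=1]  = -10

-10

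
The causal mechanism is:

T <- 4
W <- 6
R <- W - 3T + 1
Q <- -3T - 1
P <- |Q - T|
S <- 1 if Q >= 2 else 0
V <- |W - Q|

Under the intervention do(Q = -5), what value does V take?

The intervention breaks the incoming arrows to Q: Q <- -3T - 1 no longer applies, and Q = -5.
V = |W - Q|  [with W=6, Q=-5]  = 11

11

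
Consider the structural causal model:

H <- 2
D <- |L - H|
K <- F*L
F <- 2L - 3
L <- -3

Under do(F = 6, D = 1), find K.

-18

Setting F = 6, D = 1 by intervention discards those variables' equations.
K = F*L  [with F=6, L=-3]  = -18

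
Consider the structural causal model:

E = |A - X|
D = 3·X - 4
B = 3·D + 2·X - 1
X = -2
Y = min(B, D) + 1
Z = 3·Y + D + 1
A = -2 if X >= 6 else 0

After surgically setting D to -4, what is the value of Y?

-16

do(D=-4) replaces the equation D = 3·X - 4 with the constant D = -4.
B = 3·D + 2·X - 1  [with D=-4, X=-2]  = -17
Y = min(B, D) + 1  [with B=-17, D=-4]  = -16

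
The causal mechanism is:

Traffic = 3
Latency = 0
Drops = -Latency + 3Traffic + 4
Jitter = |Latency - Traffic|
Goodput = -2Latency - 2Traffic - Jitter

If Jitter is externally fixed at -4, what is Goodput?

-2

Intervening sets Jitter = -4 and removes its equation (Jitter = |Latency - Traffic|).
Goodput = -2Latency - 2Traffic - Jitter  [with Latency=0, Traffic=3, Jitter=-4]  = -2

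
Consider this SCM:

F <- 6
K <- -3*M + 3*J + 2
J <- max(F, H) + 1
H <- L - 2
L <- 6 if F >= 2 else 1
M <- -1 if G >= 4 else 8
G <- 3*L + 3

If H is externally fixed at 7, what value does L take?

The intervention breaks the incoming arrows to H: H <- L - 2 no longer applies, and H = 7.
Since L is not a descendant of the intervened variable, it is unaffected.
L = 6 if F >= 2 else 1  [with F=6]  = 6

6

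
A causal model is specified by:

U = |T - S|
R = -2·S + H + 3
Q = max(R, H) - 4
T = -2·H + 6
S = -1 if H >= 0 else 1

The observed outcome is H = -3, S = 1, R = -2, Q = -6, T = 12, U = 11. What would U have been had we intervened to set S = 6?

Under do(S=6), the mechanism S = -1 if H >= 0 else 1 is discarded; S is fixed at 6.
T = -2·H + 6  [with H=-3]  = 12
U = |T - S|  [with T=12, S=6]  = 6

6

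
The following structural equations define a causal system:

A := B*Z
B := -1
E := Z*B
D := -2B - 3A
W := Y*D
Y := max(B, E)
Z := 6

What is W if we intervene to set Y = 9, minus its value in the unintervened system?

Under do(Y=9), the mechanism Y := max(B, E) is discarded; Y is fixed at 9.
A = B*Z  [with B=-1, Z=6]  = -6
D = -2B - 3A  [with B=-1, A=-6]  = 20
W = Y*D  [with Y=9, D=20]  = 180
Without intervention: A = B*Z  [with B=-1, Z=6]  = -6; E = Z*B  [with Z=6, B=-1]  = -6; Y = max(B, E)  [with B=-1, E=-6]  = -1; D = -2B - 3A  [with B=-1, A=-6]  = 20; W = Y*D  [with Y=-1, D=20]  = -20.
Change = 180 − (-20) = 200.

200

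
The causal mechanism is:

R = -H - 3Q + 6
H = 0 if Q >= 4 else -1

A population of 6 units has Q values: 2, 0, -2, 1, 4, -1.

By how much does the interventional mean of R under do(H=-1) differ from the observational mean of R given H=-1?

-2

Every unit gets H=-1 under the intervention. R values become 1, 7, 13, 4, -5, 10; E[R|do(H=-1)] = 5.
Observing H=-1 restricts to units where H's equation naturally yields -1: Q ∈ {2, 0, -2, 1, -1}. In that subpopulation R = 1, 7, 13, 4, 10, mean 7.
Difference = 5 − 7 = -2.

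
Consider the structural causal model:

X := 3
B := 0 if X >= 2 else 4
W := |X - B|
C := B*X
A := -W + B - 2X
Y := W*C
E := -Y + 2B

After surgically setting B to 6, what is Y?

Under do(B=6), the mechanism B := 0 if X >= 2 else 4 is discarded; B is fixed at 6.
W = |X - B|  [with X=3, B=6]  = 3
C = B*X  [with B=6, X=3]  = 18
Y = W*C  [with W=3, C=18]  = 54

54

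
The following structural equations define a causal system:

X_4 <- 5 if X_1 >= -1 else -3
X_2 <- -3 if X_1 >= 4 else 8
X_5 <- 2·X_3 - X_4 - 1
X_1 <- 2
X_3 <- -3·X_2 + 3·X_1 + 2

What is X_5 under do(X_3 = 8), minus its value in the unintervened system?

do(X_3=8) replaces the equation X_3 <- -3·X_2 + 3·X_1 + 2 with the constant X_3 = 8.
X_4 = 5 if X_1 >= -1 else -3  [with X_1=2]  = 5
X_5 = 2·X_3 - X_4 - 1  [with X_3=8, X_4=5]  = 10
Without intervention: X_2 = -3 if X_1 >= 4 else 8  [with X_1=2]  = 8; X_3 = -3·X_2 + 3·X_1 + 2  [with X_2=8, X_1=2]  = -16; X_4 = 5 if X_1 >= -1 else -3  [with X_1=2]  = 5; X_5 = 2·X_3 - X_4 - 1  [with X_3=-16, X_4=5]  = -38.
Change = 10 − (-38) = 48.

48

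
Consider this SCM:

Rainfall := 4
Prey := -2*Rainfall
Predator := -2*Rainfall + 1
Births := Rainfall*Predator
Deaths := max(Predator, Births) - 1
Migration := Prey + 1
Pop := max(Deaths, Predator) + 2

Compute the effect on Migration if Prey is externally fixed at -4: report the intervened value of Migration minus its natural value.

4

Under do(Prey=-4), the mechanism Prey := -2*Rainfall is discarded; Prey is fixed at -4.
Migration = Prey + 1  [with Prey=-4]  = -3
Without intervention: Prey = -2*Rainfall  [with Rainfall=4]  = -8; Migration = Prey + 1  [with Prey=-8]  = -7.
Change = -3 − (-7) = 4.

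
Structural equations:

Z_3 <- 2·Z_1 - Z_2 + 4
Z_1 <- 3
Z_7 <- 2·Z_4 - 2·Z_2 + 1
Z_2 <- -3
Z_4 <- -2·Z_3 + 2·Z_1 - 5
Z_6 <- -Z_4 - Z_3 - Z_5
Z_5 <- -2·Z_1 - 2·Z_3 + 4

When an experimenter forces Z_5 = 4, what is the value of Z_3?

do(Z_5=4) replaces the equation Z_5 <- -2·Z_1 - 2·Z_3 + 4 with the constant Z_5 = 4.
Z_3 is not downstream of the intervention, so its value is determined by the original equations.
Z_3 = 2·Z_1 - Z_2 + 4  [with Z_1=3, Z_2=-3]  = 13

13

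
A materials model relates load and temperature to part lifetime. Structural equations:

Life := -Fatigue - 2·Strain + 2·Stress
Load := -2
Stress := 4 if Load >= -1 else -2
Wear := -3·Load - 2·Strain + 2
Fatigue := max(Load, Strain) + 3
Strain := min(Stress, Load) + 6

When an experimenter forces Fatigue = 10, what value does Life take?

-22

The intervention breaks the incoming arrows to Fatigue: Fatigue := max(Load, Strain) + 3 no longer applies, and Fatigue = 10.
Stress = 4 if Load >= -1 else -2  [with Load=-2]  = -2
Strain = min(Stress, Load) + 6  [with Stress=-2, Load=-2]  = 4
Life = -Fatigue - 2·Strain + 2·Stress  [with Fatigue=10, Strain=4, Stress=-2]  = -22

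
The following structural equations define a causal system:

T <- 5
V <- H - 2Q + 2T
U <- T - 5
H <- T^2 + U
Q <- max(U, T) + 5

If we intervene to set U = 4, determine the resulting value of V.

19

do(U=4) replaces the equation U <- T - 5 with the constant U = 4.
Q = max(U, T) + 5  [with U=4, T=5]  = 10
H = T^2 + U  [with T=5, U=4]  = 29
V = H - 2Q + 2T  [with H=29, Q=10, T=5]  = 19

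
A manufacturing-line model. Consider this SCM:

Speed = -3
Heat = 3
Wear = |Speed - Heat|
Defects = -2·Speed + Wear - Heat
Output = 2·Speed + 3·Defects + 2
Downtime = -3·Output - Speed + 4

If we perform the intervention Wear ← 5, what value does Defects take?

8

The intervention breaks the incoming arrows to Wear: Wear = |Speed - Heat| no longer applies, and Wear = 5.
Defects = -2·Speed + Wear - Heat  [with Speed=-3, Wear=5, Heat=3]  = 8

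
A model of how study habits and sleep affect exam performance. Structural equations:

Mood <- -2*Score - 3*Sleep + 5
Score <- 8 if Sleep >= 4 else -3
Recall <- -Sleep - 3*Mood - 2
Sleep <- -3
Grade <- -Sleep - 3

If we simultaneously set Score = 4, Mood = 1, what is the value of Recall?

-2

Setting Score = 4, Mood = 1 by intervention discards those variables' equations.
Recall = -Sleep - 3*Mood - 2  [with Sleep=-3, Mood=1]  = -2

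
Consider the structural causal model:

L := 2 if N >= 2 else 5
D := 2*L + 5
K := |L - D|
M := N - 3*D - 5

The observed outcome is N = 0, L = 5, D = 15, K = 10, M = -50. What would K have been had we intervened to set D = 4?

1

The intervention breaks the incoming arrows to D: D := 2*L + 5 no longer applies, and D = 4.
L = 2 if N >= 2 else 5  [with N=0]  = 5
K = |L - D|  [with L=5, D=4]  = 1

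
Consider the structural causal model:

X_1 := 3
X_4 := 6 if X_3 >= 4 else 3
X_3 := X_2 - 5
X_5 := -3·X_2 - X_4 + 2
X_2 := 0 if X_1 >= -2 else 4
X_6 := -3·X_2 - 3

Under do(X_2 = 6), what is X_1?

3

Under do(X_2=6), the mechanism X_2 := 0 if X_1 >= -2 else 4 is discarded; X_2 is fixed at 6.
X_1 is not downstream of the intervention, so its value is determined by the original equations.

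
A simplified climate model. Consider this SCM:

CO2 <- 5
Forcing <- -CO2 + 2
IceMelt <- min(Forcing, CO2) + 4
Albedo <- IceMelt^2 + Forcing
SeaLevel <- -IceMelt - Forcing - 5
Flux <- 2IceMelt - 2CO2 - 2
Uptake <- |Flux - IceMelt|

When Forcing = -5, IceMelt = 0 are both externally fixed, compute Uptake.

12

Under do(Forcing = -5, IceMelt = 0), each intervened variable's structural equation is replaced by its fixed value.
Flux = 2IceMelt - 2CO2 - 2  [with IceMelt=0, CO2=5]  = -12
Uptake = |Flux - IceMelt|  [with Flux=-12, IceMelt=0]  = 12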